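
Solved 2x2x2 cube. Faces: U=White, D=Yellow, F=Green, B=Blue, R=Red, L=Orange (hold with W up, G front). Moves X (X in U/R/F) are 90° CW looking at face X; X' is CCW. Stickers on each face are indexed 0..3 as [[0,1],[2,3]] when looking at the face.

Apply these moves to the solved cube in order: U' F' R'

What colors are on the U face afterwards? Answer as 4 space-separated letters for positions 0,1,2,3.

After move 1 (U'): U=WWWW F=OOGG R=GGRR B=RRBB L=BBOO
After move 2 (F'): F=OGOG U=WWGR R=YGYR D=BOYY L=BWOW
After move 3 (R'): R=GRYY U=WBGR F=OWOR D=BGYG B=YROB
Query: U face = WBGR

Answer: W B G R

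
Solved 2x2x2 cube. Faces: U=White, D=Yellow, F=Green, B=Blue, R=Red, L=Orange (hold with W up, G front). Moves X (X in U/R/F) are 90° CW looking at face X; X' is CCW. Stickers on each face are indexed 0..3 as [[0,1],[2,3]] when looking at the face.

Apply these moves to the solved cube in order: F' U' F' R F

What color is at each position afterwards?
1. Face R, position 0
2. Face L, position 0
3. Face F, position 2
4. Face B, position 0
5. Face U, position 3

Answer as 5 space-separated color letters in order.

After move 1 (F'): F=GGGG U=WWRR R=YRYR D=OOYY L=OWOW
After move 2 (U'): U=WRWR F=OWGG R=GGYR B=YRBB L=BBOW
After move 3 (F'): F=WGOG U=WRGY R=OGOR D=BWYY L=BROW
After move 4 (R): R=OORG U=WGGG F=WWOY D=BBYY B=YRRB
After move 5 (F): F=OWYW U=WGWR R=GOGG D=ROYY L=BBOB
Query 1: R[0] = G
Query 2: L[0] = B
Query 3: F[2] = Y
Query 4: B[0] = Y
Query 5: U[3] = R

Answer: G B Y Y R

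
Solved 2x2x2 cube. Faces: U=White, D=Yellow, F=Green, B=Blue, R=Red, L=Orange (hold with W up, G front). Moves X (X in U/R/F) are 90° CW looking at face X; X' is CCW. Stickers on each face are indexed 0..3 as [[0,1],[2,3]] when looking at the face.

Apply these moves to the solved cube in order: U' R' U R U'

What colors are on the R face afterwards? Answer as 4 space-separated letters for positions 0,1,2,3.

After move 1 (U'): U=WWWW F=OOGG R=GGRR B=RRBB L=BBOO
After move 2 (R'): R=GRGR U=WBWR F=OWGW D=YOYG B=YRYB
After move 3 (U): U=WWRB F=GRGW R=YRGR B=BBYB L=OWOO
After move 4 (R): R=GYRR U=WRRW F=GOGG D=YYYB B=BBWB
After move 5 (U'): U=RWWR F=OWGG R=GORR B=GYWB L=BBOO
Query: R face = GORR

Answer: G O R R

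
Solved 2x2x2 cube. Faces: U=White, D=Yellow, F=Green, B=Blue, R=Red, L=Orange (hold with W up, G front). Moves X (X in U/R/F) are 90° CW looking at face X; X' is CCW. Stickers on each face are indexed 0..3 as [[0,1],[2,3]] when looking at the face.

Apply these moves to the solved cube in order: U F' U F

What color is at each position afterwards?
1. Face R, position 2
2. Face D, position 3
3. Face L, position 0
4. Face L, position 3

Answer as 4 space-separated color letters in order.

Answer: W Y R O

Derivation:
After move 1 (U): U=WWWW F=RRGG R=BBRR B=OOBB L=GGOO
After move 2 (F'): F=RGRG U=WWBR R=YBYR D=GOYY L=GWOW
After move 3 (U): U=BWRW F=YBRG R=OOYR B=GWBB L=RGOW
After move 4 (F): F=RYGB U=BWWG R=ROWR D=YOYY L=RGOO
Query 1: R[2] = W
Query 2: D[3] = Y
Query 3: L[0] = R
Query 4: L[3] = O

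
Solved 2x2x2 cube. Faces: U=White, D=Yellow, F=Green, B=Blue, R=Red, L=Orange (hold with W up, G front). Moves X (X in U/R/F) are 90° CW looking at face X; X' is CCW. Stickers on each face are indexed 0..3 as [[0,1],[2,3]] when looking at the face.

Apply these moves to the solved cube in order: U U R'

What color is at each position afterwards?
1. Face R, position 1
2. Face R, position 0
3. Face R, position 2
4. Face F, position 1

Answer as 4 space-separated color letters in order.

After move 1 (U): U=WWWW F=RRGG R=BBRR B=OOBB L=GGOO
After move 2 (U): U=WWWW F=BBGG R=OORR B=GGBB L=RROO
After move 3 (R'): R=OROR U=WBWG F=BWGW D=YBYG B=YGYB
Query 1: R[1] = R
Query 2: R[0] = O
Query 3: R[2] = O
Query 4: F[1] = W

Answer: R O O W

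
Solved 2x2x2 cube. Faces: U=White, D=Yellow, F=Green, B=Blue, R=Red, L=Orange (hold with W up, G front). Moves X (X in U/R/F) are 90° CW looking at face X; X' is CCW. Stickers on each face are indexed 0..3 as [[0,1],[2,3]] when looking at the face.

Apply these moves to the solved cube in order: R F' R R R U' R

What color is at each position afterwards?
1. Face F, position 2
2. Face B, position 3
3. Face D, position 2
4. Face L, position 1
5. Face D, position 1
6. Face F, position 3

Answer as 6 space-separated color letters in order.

Answer: G B Y B O G

Derivation:
After move 1 (R): R=RRRR U=WGWG F=GYGY D=YBYB B=WBWB
After move 2 (F'): F=YYGG U=WGRR R=BRYR D=OOYB L=OGOW
After move 3 (R): R=YBRR U=WYRG F=YOGB D=OWYW B=RBGB
After move 4 (R): R=RYRB U=WORB F=YWGW D=OGYR B=GBYB
After move 5 (R): R=RRBY U=WWRW F=YGGR D=OYYG B=BBOB
After move 6 (U'): U=WWWR F=OGGR R=YGBY B=RROB L=BBOW
After move 7 (R): R=BYYG U=WGWR F=OYGG D=OOYR B=RRWB
Query 1: F[2] = G
Query 2: B[3] = B
Query 3: D[2] = Y
Query 4: L[1] = B
Query 5: D[1] = O
Query 6: F[3] = G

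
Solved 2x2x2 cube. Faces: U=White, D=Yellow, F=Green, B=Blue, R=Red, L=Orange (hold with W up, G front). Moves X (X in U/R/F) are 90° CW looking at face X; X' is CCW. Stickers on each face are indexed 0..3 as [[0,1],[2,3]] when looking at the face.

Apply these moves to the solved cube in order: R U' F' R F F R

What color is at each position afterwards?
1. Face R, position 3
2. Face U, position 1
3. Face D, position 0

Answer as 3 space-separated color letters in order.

Answer: B O G

Derivation:
After move 1 (R): R=RRRR U=WGWG F=GYGY D=YBYB B=WBWB
After move 2 (U'): U=GGWW F=OOGY R=GYRR B=RRWB L=WBOO
After move 3 (F'): F=OYOG U=GGGR R=BYYR D=BOYB L=WWOW
After move 4 (R): R=YBRY U=GYGG F=OOOB D=BWYR B=RRGB
After move 5 (F): F=OOBO U=GYWW R=GBGY D=RYYR L=WBOW
After move 6 (F): F=BOOO U=GYWB R=WBWY D=GGYR L=WROY
After move 7 (R): R=WWYB U=GOWO F=BGOR D=GGYR B=BRYB
Query 1: R[3] = B
Query 2: U[1] = O
Query 3: D[0] = G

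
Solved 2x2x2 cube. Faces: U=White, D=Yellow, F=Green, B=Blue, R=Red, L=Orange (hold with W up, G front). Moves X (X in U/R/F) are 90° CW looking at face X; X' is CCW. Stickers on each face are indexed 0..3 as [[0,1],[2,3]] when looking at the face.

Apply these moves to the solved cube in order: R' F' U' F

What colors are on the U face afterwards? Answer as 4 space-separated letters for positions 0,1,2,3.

After move 1 (R'): R=RRRR U=WBWB F=GWGW D=YGYG B=YBYB
After move 2 (F'): F=WWGG U=WBRR R=GRYR D=OOYG L=OBOW
After move 3 (U'): U=BRWR F=OBGG R=WWYR B=GRYB L=YBOW
After move 4 (F): F=GOGB U=BRWB R=WWRR D=YWYG L=YOOO
Query: U face = BRWB

Answer: B R W B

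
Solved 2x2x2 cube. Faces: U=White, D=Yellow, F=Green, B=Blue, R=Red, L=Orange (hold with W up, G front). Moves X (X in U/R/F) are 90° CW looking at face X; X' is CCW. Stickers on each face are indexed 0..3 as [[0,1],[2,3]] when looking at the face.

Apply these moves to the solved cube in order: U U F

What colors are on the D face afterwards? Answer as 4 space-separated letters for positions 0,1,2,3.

Answer: R O Y Y

Derivation:
After move 1 (U): U=WWWW F=RRGG R=BBRR B=OOBB L=GGOO
After move 2 (U): U=WWWW F=BBGG R=OORR B=GGBB L=RROO
After move 3 (F): F=GBGB U=WWOR R=WOWR D=ROYY L=RYOY
Query: D face = ROYY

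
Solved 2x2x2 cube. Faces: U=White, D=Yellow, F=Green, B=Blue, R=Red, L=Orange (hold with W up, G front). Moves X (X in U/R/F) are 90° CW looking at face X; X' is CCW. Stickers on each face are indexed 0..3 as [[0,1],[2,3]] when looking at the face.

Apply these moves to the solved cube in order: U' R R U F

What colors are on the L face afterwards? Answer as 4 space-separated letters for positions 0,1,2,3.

Answer: O Y O W

Derivation:
After move 1 (U'): U=WWWW F=OOGG R=GGRR B=RRBB L=BBOO
After move 2 (R): R=RGRG U=WOWG F=OYGY D=YBYR B=WRWB
After move 3 (R): R=RRGG U=WYWY F=OBGR D=YWYW B=GROB
After move 4 (U): U=WWYY F=RRGR R=GRGG B=BBOB L=OBOO
After move 5 (F): F=GRRR U=WWOB R=YRYG D=GGYW L=OYOW
Query: L face = OYOW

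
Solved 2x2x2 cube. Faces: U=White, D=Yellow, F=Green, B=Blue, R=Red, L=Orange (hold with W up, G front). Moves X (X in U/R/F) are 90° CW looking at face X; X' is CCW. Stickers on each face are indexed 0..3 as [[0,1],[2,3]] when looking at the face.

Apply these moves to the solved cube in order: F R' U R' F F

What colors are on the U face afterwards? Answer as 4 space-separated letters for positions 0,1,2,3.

Answer: O R R R

Derivation:
After move 1 (F): F=GGGG U=WWOO R=WRWR D=RRYY L=OYOY
After move 2 (R'): R=RRWW U=WBOB F=GWGO D=RGYG B=YBRB
After move 3 (U): U=OWBB F=RRGO R=YBWW B=OYRB L=GWOY
After move 4 (R'): R=BWYW U=ORBO F=RWGB D=RRYO B=GYGB
After move 5 (F): F=GRBW U=ORYW R=BWOW D=YBYO L=GROR
After move 6 (F): F=BGWR U=ORRR R=YWWW D=OBYO L=GYOB
Query: U face = ORRR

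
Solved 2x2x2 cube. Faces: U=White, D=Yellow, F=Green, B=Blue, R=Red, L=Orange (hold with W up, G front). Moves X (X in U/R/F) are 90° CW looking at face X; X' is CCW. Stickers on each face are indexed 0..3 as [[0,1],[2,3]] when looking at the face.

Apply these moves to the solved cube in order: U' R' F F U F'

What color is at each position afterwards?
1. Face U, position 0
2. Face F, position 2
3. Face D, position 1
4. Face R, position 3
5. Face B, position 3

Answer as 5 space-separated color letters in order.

After move 1 (U'): U=WWWW F=OOGG R=GGRR B=RRBB L=BBOO
After move 2 (R'): R=GRGR U=WBWR F=OWGW D=YOYG B=YRYB
After move 3 (F): F=GOWW U=WBOB R=WRRR D=GGYG L=BYOO
After move 4 (F): F=WGWO U=WBOY R=ORBR D=RWYG L=BGOG
After move 5 (U): U=OWYB F=ORWO R=YRBR B=BGYB L=WGOG
After move 6 (F'): F=ROOW U=OWYB R=WRRR D=GGYG L=WBOY
Query 1: U[0] = O
Query 2: F[2] = O
Query 3: D[1] = G
Query 4: R[3] = R
Query 5: B[3] = B

Answer: O O G R B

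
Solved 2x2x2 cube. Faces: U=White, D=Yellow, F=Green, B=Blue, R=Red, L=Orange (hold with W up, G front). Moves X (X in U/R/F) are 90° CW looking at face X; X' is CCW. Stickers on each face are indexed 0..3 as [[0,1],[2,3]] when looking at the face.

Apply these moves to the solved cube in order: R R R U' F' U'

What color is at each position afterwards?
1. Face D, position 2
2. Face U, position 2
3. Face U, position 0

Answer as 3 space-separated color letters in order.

After move 1 (R): R=RRRR U=WGWG F=GYGY D=YBYB B=WBWB
After move 2 (R): R=RRRR U=WYWY F=GBGB D=YWYW B=GBGB
After move 3 (R): R=RRRR U=WBWB F=GWGW D=YGYG B=YBYB
After move 4 (U'): U=BBWW F=OOGW R=GWRR B=RRYB L=YBOO
After move 5 (F'): F=OWOG U=BBGR R=GWYR D=BOYG L=YWOW
After move 6 (U'): U=BRBG F=YWOG R=OWYR B=GWYB L=RROW
Query 1: D[2] = Y
Query 2: U[2] = B
Query 3: U[0] = B

Answer: Y B B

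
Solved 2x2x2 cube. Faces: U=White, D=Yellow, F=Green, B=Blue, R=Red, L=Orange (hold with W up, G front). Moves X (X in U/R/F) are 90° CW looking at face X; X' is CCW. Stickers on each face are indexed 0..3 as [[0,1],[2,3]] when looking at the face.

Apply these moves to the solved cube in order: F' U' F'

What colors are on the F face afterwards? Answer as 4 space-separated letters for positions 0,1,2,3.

Answer: W G O G

Derivation:
After move 1 (F'): F=GGGG U=WWRR R=YRYR D=OOYY L=OWOW
After move 2 (U'): U=WRWR F=OWGG R=GGYR B=YRBB L=BBOW
After move 3 (F'): F=WGOG U=WRGY R=OGOR D=BWYY L=BROW
Query: F face = WGOG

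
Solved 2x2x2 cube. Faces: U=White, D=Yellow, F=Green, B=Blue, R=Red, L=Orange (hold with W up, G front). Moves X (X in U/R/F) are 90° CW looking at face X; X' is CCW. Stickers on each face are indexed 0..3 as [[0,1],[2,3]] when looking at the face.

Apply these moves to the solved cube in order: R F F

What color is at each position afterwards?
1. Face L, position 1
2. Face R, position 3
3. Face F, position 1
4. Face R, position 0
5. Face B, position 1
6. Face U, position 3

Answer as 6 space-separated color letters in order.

After move 1 (R): R=RRRR U=WGWG F=GYGY D=YBYB B=WBWB
After move 2 (F): F=GGYY U=WGOO R=WRGR D=RRYB L=OYOB
After move 3 (F): F=YGYG U=WGBY R=OROR D=GWYB L=OROR
Query 1: L[1] = R
Query 2: R[3] = R
Query 3: F[1] = G
Query 4: R[0] = O
Query 5: B[1] = B
Query 6: U[3] = Y

Answer: R R G O B Y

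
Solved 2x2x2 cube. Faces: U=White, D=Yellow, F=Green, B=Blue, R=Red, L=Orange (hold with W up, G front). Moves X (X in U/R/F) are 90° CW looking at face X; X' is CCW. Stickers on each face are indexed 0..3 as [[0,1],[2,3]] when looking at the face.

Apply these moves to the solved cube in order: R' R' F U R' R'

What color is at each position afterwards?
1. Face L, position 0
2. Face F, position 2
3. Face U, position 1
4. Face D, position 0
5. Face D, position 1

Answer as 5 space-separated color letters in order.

After move 1 (R'): R=RRRR U=WBWB F=GWGW D=YGYG B=YBYB
After move 2 (R'): R=RRRR U=WYWY F=GBGB D=YWYW B=GBGB
After move 3 (F): F=GGBB U=WYOO R=WRYR D=RRYW L=OYOW
After move 4 (U): U=OWOY F=WRBB R=GBYR B=OYGB L=GGOW
After move 5 (R'): R=BRGY U=OGOO F=WWBY D=RRYB B=WYRB
After move 6 (R'): R=RYBG U=OROW F=WGBO D=RWYY B=BYRB
Query 1: L[0] = G
Query 2: F[2] = B
Query 3: U[1] = R
Query 4: D[0] = R
Query 5: D[1] = W

Answer: G B R R W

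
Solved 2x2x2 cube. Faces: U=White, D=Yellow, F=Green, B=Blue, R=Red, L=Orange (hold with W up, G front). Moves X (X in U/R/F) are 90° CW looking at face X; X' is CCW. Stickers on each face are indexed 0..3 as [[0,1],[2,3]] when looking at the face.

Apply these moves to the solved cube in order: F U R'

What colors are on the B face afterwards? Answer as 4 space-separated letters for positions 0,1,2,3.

Answer: Y Y R B

Derivation:
After move 1 (F): F=GGGG U=WWOO R=WRWR D=RRYY L=OYOY
After move 2 (U): U=OWOW F=WRGG R=BBWR B=OYBB L=GGOY
After move 3 (R'): R=BRBW U=OBOO F=WWGW D=RRYG B=YYRB
Query: B face = YYRB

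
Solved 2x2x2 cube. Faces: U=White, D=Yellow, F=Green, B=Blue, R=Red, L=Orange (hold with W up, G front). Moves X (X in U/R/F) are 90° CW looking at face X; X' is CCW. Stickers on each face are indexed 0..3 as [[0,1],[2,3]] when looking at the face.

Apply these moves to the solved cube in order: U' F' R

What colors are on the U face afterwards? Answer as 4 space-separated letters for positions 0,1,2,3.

After move 1 (U'): U=WWWW F=OOGG R=GGRR B=RRBB L=BBOO
After move 2 (F'): F=OGOG U=WWGR R=YGYR D=BOYY L=BWOW
After move 3 (R): R=YYRG U=WGGG F=OOOY D=BBYR B=RRWB
Query: U face = WGGG

Answer: W G G G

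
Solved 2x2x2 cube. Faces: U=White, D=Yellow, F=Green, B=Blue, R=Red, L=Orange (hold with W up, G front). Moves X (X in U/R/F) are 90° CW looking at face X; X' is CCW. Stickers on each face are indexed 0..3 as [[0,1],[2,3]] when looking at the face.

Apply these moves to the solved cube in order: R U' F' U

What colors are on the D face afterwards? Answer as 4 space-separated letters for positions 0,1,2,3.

Answer: B O Y B

Derivation:
After move 1 (R): R=RRRR U=WGWG F=GYGY D=YBYB B=WBWB
After move 2 (U'): U=GGWW F=OOGY R=GYRR B=RRWB L=WBOO
After move 3 (F'): F=OYOG U=GGGR R=BYYR D=BOYB L=WWOW
After move 4 (U): U=GGRG F=BYOG R=RRYR B=WWWB L=OYOW
Query: D face = BOYB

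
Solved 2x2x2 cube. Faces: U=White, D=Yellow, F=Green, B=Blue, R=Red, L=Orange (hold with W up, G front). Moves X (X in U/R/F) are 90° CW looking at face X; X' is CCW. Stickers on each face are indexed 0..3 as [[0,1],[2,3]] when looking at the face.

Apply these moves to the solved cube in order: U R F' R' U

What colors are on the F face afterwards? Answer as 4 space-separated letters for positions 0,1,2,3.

After move 1 (U): U=WWWW F=RRGG R=BBRR B=OOBB L=GGOO
After move 2 (R): R=RBRB U=WRWG F=RYGY D=YBYO B=WOWB
After move 3 (F'): F=YYRG U=WRRR R=BBYB D=GOYO L=GGOW
After move 4 (R'): R=BBBY U=WWRW F=YRRR D=GYYG B=OOOB
After move 5 (U): U=RWWW F=BBRR R=OOBY B=GGOB L=YROW
Query: F face = BBRR

Answer: B B R R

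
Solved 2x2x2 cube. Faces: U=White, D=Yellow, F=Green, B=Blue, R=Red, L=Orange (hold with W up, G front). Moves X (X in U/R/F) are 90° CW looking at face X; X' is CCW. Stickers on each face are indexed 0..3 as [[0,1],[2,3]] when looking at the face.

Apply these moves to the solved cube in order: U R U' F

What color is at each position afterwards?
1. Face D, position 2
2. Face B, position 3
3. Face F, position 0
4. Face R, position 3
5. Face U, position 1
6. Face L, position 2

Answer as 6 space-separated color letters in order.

After move 1 (U): U=WWWW F=RRGG R=BBRR B=OOBB L=GGOO
After move 2 (R): R=RBRB U=WRWG F=RYGY D=YBYO B=WOWB
After move 3 (U'): U=RGWW F=GGGY R=RYRB B=RBWB L=WOOO
After move 4 (F): F=GGYG U=RGOO R=WYWB D=RRYO L=WYOB
Query 1: D[2] = Y
Query 2: B[3] = B
Query 3: F[0] = G
Query 4: R[3] = B
Query 5: U[1] = G
Query 6: L[2] = O

Answer: Y B G B G O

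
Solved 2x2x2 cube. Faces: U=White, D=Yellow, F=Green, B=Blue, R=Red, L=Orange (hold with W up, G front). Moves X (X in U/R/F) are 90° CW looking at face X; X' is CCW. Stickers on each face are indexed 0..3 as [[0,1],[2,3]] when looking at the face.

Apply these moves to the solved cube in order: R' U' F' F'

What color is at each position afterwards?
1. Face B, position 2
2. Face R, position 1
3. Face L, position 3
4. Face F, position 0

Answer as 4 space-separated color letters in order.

After move 1 (R'): R=RRRR U=WBWB F=GWGW D=YGYG B=YBYB
After move 2 (U'): U=BBWW F=OOGW R=GWRR B=RRYB L=YBOO
After move 3 (F'): F=OWOG U=BBGR R=GWYR D=BOYG L=YWOW
After move 4 (F'): F=WGOO U=BBGY R=OWBR D=WWYG L=YROG
Query 1: B[2] = Y
Query 2: R[1] = W
Query 3: L[3] = G
Query 4: F[0] = W

Answer: Y W G W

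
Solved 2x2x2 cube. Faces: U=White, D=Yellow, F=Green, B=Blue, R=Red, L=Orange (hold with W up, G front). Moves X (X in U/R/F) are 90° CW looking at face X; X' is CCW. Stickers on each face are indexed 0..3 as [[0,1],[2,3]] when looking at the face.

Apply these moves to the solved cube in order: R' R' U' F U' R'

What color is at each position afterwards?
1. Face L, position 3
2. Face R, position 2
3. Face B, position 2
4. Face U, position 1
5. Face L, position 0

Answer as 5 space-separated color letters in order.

Answer: W G G G R

Derivation:
After move 1 (R'): R=RRRR U=WBWB F=GWGW D=YGYG B=YBYB
After move 2 (R'): R=RRRR U=WYWY F=GBGB D=YWYW B=GBGB
After move 3 (U'): U=YYWW F=OOGB R=GBRR B=RRGB L=GBOO
After move 4 (F): F=GOBO U=YYOB R=WBWR D=RGYW L=GYOW
After move 5 (U'): U=YBYO F=GYBO R=GOWR B=WBGB L=RROW
After move 6 (R'): R=ORGW U=YGYW F=GBBO D=RYYO B=WBGB
Query 1: L[3] = W
Query 2: R[2] = G
Query 3: B[2] = G
Query 4: U[1] = G
Query 5: L[0] = R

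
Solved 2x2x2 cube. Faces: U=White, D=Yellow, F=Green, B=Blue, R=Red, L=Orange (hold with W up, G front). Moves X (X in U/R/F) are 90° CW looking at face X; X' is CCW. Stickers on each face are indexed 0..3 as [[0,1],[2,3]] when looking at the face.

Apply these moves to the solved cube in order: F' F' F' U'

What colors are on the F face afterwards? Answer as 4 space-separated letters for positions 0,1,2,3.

Answer: O Y G G

Derivation:
After move 1 (F'): F=GGGG U=WWRR R=YRYR D=OOYY L=OWOW
After move 2 (F'): F=GGGG U=WWYY R=OROR D=WWYY L=OROR
After move 3 (F'): F=GGGG U=WWOO R=WRWR D=RRYY L=OYOY
After move 4 (U'): U=WOWO F=OYGG R=GGWR B=WRBB L=BBOY
Query: F face = OYGG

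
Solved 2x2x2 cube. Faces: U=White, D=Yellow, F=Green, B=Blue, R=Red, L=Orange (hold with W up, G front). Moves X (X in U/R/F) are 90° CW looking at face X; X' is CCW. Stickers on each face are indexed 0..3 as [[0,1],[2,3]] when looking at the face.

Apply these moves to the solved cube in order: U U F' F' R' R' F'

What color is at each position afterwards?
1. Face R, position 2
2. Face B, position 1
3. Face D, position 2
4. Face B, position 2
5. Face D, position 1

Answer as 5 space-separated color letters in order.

Answer: W G Y G O

Derivation:
After move 1 (U): U=WWWW F=RRGG R=BBRR B=OOBB L=GGOO
After move 2 (U): U=WWWW F=BBGG R=OORR B=GGBB L=RROO
After move 3 (F'): F=BGBG U=WWOR R=YOYR D=ROYY L=RWOW
After move 4 (F'): F=GGBB U=WWYY R=OORR D=WWYY L=RROO
After move 5 (R'): R=OROR U=WBYG F=GWBY D=WGYB B=YGWB
After move 6 (R'): R=RROO U=WWYY F=GBBG D=WWYY B=BGGB
After move 7 (F'): F=BGGB U=WWRO R=WRWO D=ROYY L=RYOY
Query 1: R[2] = W
Query 2: B[1] = G
Query 3: D[2] = Y
Query 4: B[2] = G
Query 5: D[1] = O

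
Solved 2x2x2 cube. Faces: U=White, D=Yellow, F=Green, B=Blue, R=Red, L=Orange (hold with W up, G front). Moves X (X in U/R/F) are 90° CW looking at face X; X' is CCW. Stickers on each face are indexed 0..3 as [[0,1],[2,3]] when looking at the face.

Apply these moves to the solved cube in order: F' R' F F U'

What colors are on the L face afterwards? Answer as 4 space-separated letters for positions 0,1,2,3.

Answer: Y B O R

Derivation:
After move 1 (F'): F=GGGG U=WWRR R=YRYR D=OOYY L=OWOW
After move 2 (R'): R=RRYY U=WBRB F=GWGR D=OGYG B=YBOB
After move 3 (F): F=GGRW U=WBWW R=RRBY D=YRYG L=OOOG
After move 4 (F): F=RGWG U=WBGO R=WRWY D=BRYG L=OYOR
After move 5 (U'): U=BOWG F=OYWG R=RGWY B=WROB L=YBOR
Query: L face = YBOR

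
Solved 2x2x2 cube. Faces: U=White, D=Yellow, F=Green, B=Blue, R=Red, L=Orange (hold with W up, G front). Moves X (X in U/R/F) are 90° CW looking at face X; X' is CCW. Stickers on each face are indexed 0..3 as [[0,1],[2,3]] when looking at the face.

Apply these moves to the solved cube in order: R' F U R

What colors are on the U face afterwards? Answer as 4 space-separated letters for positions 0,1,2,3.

Answer: O R O W

Derivation:
After move 1 (R'): R=RRRR U=WBWB F=GWGW D=YGYG B=YBYB
After move 2 (F): F=GGWW U=WBOO R=WRBR D=RRYG L=OYOG
After move 3 (U): U=OWOB F=WRWW R=YBBR B=OYYB L=GGOG
After move 4 (R): R=BYRB U=OROW F=WRWG D=RYYO B=BYWB
Query: U face = OROW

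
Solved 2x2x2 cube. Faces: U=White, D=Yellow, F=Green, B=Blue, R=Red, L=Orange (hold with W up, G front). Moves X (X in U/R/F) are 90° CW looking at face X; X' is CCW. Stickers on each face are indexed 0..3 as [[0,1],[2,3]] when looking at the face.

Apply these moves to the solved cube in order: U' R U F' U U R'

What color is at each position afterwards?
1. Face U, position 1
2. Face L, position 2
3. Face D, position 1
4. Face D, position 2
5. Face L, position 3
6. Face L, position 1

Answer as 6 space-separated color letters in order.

Answer: W O B Y G R

Derivation:
After move 1 (U'): U=WWWW F=OOGG R=GGRR B=RRBB L=BBOO
After move 2 (R): R=RGRG U=WOWG F=OYGY D=YBYR B=WRWB
After move 3 (U): U=WWGO F=RGGY R=WRRG B=BBWB L=OYOO
After move 4 (F'): F=GYRG U=WWWR R=BRYG D=YOYR L=OOOG
After move 5 (U): U=WWRW F=BRRG R=BBYG B=OOWB L=GYOG
After move 6 (U): U=RWWW F=BBRG R=OOYG B=GYWB L=BROG
After move 7 (R'): R=OGOY U=RWWG F=BWRW D=YBYG B=RYOB
Query 1: U[1] = W
Query 2: L[2] = O
Query 3: D[1] = B
Query 4: D[2] = Y
Query 5: L[3] = G
Query 6: L[1] = R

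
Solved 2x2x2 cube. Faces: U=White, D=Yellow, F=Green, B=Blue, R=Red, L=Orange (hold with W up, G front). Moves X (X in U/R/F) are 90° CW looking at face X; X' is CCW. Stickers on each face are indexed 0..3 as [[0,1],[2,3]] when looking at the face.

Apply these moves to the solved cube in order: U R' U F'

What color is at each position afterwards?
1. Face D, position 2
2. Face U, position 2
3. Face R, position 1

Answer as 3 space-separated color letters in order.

After move 1 (U): U=WWWW F=RRGG R=BBRR B=OOBB L=GGOO
After move 2 (R'): R=BRBR U=WBWO F=RWGW D=YRYG B=YOYB
After move 3 (U): U=WWOB F=BRGW R=YOBR B=GGYB L=RWOO
After move 4 (F'): F=RWBG U=WWYB R=ROYR D=WOYG L=RBOO
Query 1: D[2] = Y
Query 2: U[2] = Y
Query 3: R[1] = O

Answer: Y Y O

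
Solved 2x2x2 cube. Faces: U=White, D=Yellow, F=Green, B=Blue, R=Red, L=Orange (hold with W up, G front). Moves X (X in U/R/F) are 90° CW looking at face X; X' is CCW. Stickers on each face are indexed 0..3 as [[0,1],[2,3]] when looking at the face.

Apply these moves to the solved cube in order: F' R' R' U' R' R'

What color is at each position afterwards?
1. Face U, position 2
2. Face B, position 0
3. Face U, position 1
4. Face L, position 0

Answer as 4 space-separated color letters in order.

Answer: W B W G

Derivation:
After move 1 (F'): F=GGGG U=WWRR R=YRYR D=OOYY L=OWOW
After move 2 (R'): R=RRYY U=WBRB F=GWGR D=OGYG B=YBOB
After move 3 (R'): R=RYRY U=WORY F=GBGB D=OWYR B=GBGB
After move 4 (U'): U=OYWR F=OWGB R=GBRY B=RYGB L=GBOW
After move 5 (R'): R=BYGR U=OGWR F=OYGR D=OWYB B=RYWB
After move 6 (R'): R=YRBG U=OWWR F=OGGR D=OYYR B=BYWB
Query 1: U[2] = W
Query 2: B[0] = B
Query 3: U[1] = W
Query 4: L[0] = G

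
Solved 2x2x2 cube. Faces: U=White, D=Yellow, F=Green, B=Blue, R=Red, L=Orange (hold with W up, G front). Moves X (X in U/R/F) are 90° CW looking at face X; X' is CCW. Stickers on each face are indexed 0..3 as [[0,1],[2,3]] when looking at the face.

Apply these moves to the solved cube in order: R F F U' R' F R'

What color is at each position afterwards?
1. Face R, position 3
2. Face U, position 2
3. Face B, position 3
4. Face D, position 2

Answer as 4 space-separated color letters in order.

After move 1 (R): R=RRRR U=WGWG F=GYGY D=YBYB B=WBWB
After move 2 (F): F=GGYY U=WGOO R=WRGR D=RRYB L=OYOB
After move 3 (F): F=YGYG U=WGBY R=OROR D=GWYB L=OROR
After move 4 (U'): U=GYWB F=ORYG R=YGOR B=ORWB L=WBOR
After move 5 (R'): R=GRYO U=GWWO F=OYYB D=GRYG B=BRWB
After move 6 (F): F=YOBY U=GWRB R=WROO D=YGYG L=WGOR
After move 7 (R'): R=ROWO U=GWRB F=YWBB D=YOYY B=GRGB
Query 1: R[3] = O
Query 2: U[2] = R
Query 3: B[3] = B
Query 4: D[2] = Y

Answer: O R B Y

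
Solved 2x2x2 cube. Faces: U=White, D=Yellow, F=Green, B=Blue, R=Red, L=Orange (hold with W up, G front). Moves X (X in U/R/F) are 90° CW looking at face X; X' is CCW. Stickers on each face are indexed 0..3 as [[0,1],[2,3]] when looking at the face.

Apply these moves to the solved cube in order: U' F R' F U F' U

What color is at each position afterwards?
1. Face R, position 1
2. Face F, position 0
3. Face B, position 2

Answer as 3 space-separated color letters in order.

After move 1 (U'): U=WWWW F=OOGG R=GGRR B=RRBB L=BBOO
After move 2 (F): F=GOGO U=WWOB R=WGWR D=RGYY L=BYOY
After move 3 (R'): R=GRWW U=WBOR F=GWGB D=ROYO B=YRGB
After move 4 (F): F=GGBW U=WBYY R=ORRW D=WGYO L=BROO
After move 5 (U): U=YWYB F=ORBW R=YRRW B=BRGB L=GGOO
After move 6 (F'): F=RWOB U=YWYR R=GRWW D=GOYO L=GBOY
After move 7 (U): U=YYRW F=GROB R=BRWW B=GBGB L=RWOY
Query 1: R[1] = R
Query 2: F[0] = G
Query 3: B[2] = G

Answer: R G G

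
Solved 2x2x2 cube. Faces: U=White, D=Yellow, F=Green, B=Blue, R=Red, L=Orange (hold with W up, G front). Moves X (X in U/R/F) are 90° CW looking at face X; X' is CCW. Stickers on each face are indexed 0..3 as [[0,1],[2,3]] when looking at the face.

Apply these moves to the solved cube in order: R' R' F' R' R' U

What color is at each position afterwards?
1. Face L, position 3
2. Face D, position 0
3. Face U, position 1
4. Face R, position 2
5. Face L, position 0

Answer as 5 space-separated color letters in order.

Answer: W O W R B

Derivation:
After move 1 (R'): R=RRRR U=WBWB F=GWGW D=YGYG B=YBYB
After move 2 (R'): R=RRRR U=WYWY F=GBGB D=YWYW B=GBGB
After move 3 (F'): F=BBGG U=WYRR R=WRYR D=OOYW L=OYOW
After move 4 (R'): R=RRWY U=WGRG F=BYGR D=OBYG B=WBOB
After move 5 (R'): R=RYRW U=WORW F=BGGG D=OYYR B=GBBB
After move 6 (U): U=RWWO F=RYGG R=GBRW B=OYBB L=BGOW
Query 1: L[3] = W
Query 2: D[0] = O
Query 3: U[1] = W
Query 4: R[2] = R
Query 5: L[0] = B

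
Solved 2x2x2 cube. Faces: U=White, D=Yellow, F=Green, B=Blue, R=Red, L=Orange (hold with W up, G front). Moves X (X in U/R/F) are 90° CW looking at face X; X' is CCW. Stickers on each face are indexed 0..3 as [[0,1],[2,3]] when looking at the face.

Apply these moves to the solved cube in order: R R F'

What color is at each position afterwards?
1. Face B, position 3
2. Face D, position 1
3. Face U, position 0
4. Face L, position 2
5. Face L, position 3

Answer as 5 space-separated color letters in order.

After move 1 (R): R=RRRR U=WGWG F=GYGY D=YBYB B=WBWB
After move 2 (R): R=RRRR U=WYWY F=GBGB D=YWYW B=GBGB
After move 3 (F'): F=BBGG U=WYRR R=WRYR D=OOYW L=OYOW
Query 1: B[3] = B
Query 2: D[1] = O
Query 3: U[0] = W
Query 4: L[2] = O
Query 5: L[3] = W

Answer: B O W O W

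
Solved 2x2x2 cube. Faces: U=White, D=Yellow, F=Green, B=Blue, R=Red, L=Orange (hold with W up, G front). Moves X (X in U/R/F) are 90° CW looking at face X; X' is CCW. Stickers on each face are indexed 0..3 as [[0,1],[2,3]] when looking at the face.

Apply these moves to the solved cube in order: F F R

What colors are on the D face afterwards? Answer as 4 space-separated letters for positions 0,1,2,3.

After move 1 (F): F=GGGG U=WWOO R=WRWR D=RRYY L=OYOY
After move 2 (F): F=GGGG U=WWYY R=OROR D=WWYY L=OROR
After move 3 (R): R=OORR U=WGYG F=GWGY D=WBYB B=YBWB
Query: D face = WBYB

Answer: W B Y B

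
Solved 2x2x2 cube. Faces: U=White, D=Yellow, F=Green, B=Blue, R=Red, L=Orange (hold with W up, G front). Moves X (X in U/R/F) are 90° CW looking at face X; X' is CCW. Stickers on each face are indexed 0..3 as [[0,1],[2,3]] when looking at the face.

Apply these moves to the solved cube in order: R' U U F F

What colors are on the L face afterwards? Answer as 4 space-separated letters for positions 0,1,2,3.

Answer: R R O O

Derivation:
After move 1 (R'): R=RRRR U=WBWB F=GWGW D=YGYG B=YBYB
After move 2 (U): U=WWBB F=RRGW R=YBRR B=OOYB L=GWOO
After move 3 (U): U=BWBW F=YBGW R=OORR B=GWYB L=RROO
After move 4 (F): F=GYWB U=BWOR R=BOWR D=ROYG L=RYOG
After move 5 (F): F=WGBY U=BWGY R=OORR D=WBYG L=RROO
Query: L face = RROO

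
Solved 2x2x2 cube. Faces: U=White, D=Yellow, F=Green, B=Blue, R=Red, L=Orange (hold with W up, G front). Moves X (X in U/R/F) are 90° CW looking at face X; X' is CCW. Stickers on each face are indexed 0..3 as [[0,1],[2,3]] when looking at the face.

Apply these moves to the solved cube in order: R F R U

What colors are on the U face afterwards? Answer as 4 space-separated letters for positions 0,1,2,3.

Answer: O W Y G

Derivation:
After move 1 (R): R=RRRR U=WGWG F=GYGY D=YBYB B=WBWB
After move 2 (F): F=GGYY U=WGOO R=WRGR D=RRYB L=OYOB
After move 3 (R): R=GWRR U=WGOY F=GRYB D=RWYW B=OBGB
After move 4 (U): U=OWYG F=GWYB R=OBRR B=OYGB L=GROB
Query: U face = OWYG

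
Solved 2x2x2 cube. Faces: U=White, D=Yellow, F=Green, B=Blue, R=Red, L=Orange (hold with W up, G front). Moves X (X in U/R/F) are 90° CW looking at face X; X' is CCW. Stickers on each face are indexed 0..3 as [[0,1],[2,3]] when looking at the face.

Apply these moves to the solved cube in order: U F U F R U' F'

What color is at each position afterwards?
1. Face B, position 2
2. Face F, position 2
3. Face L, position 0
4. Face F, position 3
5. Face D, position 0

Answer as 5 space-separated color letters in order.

Answer: W G R R Y

Derivation:
After move 1 (U): U=WWWW F=RRGG R=BBRR B=OOBB L=GGOO
After move 2 (F): F=GRGR U=WWOG R=WBWR D=RBYY L=GYOY
After move 3 (U): U=OWGW F=WBGR R=OOWR B=GYBB L=GROY
After move 4 (F): F=GWRB U=OWYR R=GOWR D=WOYY L=GROB
After move 5 (R): R=WGRO U=OWYB F=GORY D=WBYG B=RYWB
After move 6 (U'): U=WBOY F=GRRY R=GORO B=WGWB L=RYOB
After move 7 (F'): F=RYGR U=WBGR R=BOWO D=YBYG L=RYOO
Query 1: B[2] = W
Query 2: F[2] = G
Query 3: L[0] = R
Query 4: F[3] = R
Query 5: D[0] = Y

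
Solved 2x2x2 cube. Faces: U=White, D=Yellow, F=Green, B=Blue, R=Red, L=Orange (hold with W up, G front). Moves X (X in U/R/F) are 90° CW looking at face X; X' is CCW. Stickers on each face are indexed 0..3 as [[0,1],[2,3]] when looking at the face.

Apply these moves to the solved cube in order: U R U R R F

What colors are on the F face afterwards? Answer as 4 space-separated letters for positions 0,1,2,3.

After move 1 (U): U=WWWW F=RRGG R=BBRR B=OOBB L=GGOO
After move 2 (R): R=RBRB U=WRWG F=RYGY D=YBYO B=WOWB
After move 3 (U): U=WWGR F=RBGY R=WORB B=GGWB L=RYOO
After move 4 (R): R=RWBO U=WBGY F=RBGO D=YWYG B=RGWB
After move 5 (R): R=BROW U=WBGO F=RWGG D=YWYR B=YGBB
After move 6 (F): F=GRGW U=WBOY R=GROW D=OBYR L=RYOW
Query: F face = GRGW

Answer: G R G W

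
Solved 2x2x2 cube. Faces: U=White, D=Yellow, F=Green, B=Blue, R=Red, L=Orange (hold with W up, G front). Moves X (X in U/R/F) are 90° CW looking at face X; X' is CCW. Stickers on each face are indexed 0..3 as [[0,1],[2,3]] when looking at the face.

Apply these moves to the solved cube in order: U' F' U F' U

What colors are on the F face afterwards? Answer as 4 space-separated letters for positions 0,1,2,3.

Answer: O R Y O

Derivation:
After move 1 (U'): U=WWWW F=OOGG R=GGRR B=RRBB L=BBOO
After move 2 (F'): F=OGOG U=WWGR R=YGYR D=BOYY L=BWOW
After move 3 (U): U=GWRW F=YGOG R=RRYR B=BWBB L=OGOW
After move 4 (F'): F=GGYO U=GWRY R=ORBR D=GWYY L=OWOR
After move 5 (U): U=RGYW F=ORYO R=BWBR B=OWBB L=GGOR
Query: F face = ORYO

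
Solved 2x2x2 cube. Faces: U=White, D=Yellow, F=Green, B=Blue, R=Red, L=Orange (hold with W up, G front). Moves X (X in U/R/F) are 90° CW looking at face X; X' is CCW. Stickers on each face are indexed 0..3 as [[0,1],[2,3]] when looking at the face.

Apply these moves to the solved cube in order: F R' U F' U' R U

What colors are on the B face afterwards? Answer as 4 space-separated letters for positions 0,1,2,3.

Answer: O Y W B

Derivation:
After move 1 (F): F=GGGG U=WWOO R=WRWR D=RRYY L=OYOY
After move 2 (R'): R=RRWW U=WBOB F=GWGO D=RGYG B=YBRB
After move 3 (U): U=OWBB F=RRGO R=YBWW B=OYRB L=GWOY
After move 4 (F'): F=RORG U=OWYW R=GBRW D=WYYG L=GBOB
After move 5 (U'): U=WWOY F=GBRG R=RORW B=GBRB L=OYOB
After move 6 (R): R=RRWO U=WBOG F=GYRG D=WRYG B=YBWB
After move 7 (U): U=OWGB F=RRRG R=YBWO B=OYWB L=GYOB
Query: B face = OYWB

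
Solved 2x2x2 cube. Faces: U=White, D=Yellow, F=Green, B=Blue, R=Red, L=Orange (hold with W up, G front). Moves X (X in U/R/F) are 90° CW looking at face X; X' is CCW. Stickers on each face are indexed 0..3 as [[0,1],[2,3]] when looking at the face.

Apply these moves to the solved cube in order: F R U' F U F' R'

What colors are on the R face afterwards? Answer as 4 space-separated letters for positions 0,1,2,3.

After move 1 (F): F=GGGG U=WWOO R=WRWR D=RRYY L=OYOY
After move 2 (R): R=WWRR U=WGOG F=GRGY D=RBYB B=OBWB
After move 3 (U'): U=GGWO F=OYGY R=GRRR B=WWWB L=OBOY
After move 4 (F): F=GOYY U=GGYB R=WROR D=RGYB L=OROB
After move 5 (U): U=YGBG F=WRYY R=WWOR B=ORWB L=GOOB
After move 6 (F'): F=RYWY U=YGWO R=GWRR D=OBYB L=GGOB
After move 7 (R'): R=WRGR U=YWWO F=RGWO D=OYYY B=BRBB
Query: R face = WRGR

Answer: W R G R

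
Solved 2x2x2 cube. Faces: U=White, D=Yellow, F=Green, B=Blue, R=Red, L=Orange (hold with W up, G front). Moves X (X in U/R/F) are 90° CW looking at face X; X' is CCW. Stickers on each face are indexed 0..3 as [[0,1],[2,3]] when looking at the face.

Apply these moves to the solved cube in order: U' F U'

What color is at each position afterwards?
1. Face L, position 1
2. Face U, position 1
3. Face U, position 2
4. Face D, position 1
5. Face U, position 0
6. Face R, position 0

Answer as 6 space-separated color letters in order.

Answer: R B W G W G

Derivation:
After move 1 (U'): U=WWWW F=OOGG R=GGRR B=RRBB L=BBOO
After move 2 (F): F=GOGO U=WWOB R=WGWR D=RGYY L=BYOY
After move 3 (U'): U=WBWO F=BYGO R=GOWR B=WGBB L=RROY
Query 1: L[1] = R
Query 2: U[1] = B
Query 3: U[2] = W
Query 4: D[1] = G
Query 5: U[0] = W
Query 6: R[0] = G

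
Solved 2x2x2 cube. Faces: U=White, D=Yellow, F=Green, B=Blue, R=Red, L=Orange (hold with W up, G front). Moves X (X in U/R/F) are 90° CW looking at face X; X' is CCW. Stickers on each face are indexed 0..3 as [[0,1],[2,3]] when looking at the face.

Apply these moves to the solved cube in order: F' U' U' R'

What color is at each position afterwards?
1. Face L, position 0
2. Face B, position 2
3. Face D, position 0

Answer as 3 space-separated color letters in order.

After move 1 (F'): F=GGGG U=WWRR R=YRYR D=OOYY L=OWOW
After move 2 (U'): U=WRWR F=OWGG R=GGYR B=YRBB L=BBOW
After move 3 (U'): U=RRWW F=BBGG R=OWYR B=GGBB L=YROW
After move 4 (R'): R=WROY U=RBWG F=BRGW D=OBYG B=YGOB
Query 1: L[0] = Y
Query 2: B[2] = O
Query 3: D[0] = O

Answer: Y O O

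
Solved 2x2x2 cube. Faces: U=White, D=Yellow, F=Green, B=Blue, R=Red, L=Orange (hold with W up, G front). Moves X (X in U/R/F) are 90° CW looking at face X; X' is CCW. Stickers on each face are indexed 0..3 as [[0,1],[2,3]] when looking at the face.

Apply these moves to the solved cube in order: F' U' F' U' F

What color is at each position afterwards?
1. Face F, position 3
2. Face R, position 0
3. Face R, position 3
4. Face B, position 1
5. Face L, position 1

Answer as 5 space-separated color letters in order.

Answer: R W R G B

Derivation:
After move 1 (F'): F=GGGG U=WWRR R=YRYR D=OOYY L=OWOW
After move 2 (U'): U=WRWR F=OWGG R=GGYR B=YRBB L=BBOW
After move 3 (F'): F=WGOG U=WRGY R=OGOR D=BWYY L=BROW
After move 4 (U'): U=RYWG F=BROG R=WGOR B=OGBB L=YROW
After move 5 (F): F=OBGR U=RYWR R=WGGR D=OWYY L=YBOW
Query 1: F[3] = R
Query 2: R[0] = W
Query 3: R[3] = R
Query 4: B[1] = G
Query 5: L[1] = B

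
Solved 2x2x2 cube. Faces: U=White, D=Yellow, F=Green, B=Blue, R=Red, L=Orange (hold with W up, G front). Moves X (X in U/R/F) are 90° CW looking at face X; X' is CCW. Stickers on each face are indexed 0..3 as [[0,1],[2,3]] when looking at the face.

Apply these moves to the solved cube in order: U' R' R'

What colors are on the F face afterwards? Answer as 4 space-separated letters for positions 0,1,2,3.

After move 1 (U'): U=WWWW F=OOGG R=GGRR B=RRBB L=BBOO
After move 2 (R'): R=GRGR U=WBWR F=OWGW D=YOYG B=YRYB
After move 3 (R'): R=RRGG U=WYWY F=OBGR D=YWYW B=GROB
Query: F face = OBGR

Answer: O B G R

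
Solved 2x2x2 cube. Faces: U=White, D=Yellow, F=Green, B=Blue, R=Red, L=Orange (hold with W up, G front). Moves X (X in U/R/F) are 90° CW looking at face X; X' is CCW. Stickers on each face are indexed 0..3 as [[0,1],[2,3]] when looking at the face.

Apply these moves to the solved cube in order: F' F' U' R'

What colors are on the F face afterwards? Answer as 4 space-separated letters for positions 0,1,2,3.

Answer: O Y G Y

Derivation:
After move 1 (F'): F=GGGG U=WWRR R=YRYR D=OOYY L=OWOW
After move 2 (F'): F=GGGG U=WWYY R=OROR D=WWYY L=OROR
After move 3 (U'): U=WYWY F=ORGG R=GGOR B=ORBB L=BBOR
After move 4 (R'): R=GRGO U=WBWO F=OYGY D=WRYG B=YRWB
Query: F face = OYGY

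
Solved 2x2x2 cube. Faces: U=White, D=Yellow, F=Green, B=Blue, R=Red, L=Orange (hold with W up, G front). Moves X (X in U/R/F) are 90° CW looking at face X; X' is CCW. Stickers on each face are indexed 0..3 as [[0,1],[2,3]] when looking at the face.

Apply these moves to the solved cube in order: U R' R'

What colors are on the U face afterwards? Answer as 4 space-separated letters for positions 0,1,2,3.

After move 1 (U): U=WWWW F=RRGG R=BBRR B=OOBB L=GGOO
After move 2 (R'): R=BRBR U=WBWO F=RWGW D=YRYG B=YOYB
After move 3 (R'): R=RRBB U=WYWY F=RBGO D=YWYW B=GORB
Query: U face = WYWY

Answer: W Y W Y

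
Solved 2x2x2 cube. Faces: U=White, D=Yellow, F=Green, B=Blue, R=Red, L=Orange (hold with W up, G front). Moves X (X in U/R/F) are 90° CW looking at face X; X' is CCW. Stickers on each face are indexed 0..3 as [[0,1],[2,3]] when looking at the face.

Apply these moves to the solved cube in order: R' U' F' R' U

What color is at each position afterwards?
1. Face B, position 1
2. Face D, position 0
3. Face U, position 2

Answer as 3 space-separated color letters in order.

Answer: W B R

Derivation:
After move 1 (R'): R=RRRR U=WBWB F=GWGW D=YGYG B=YBYB
After move 2 (U'): U=BBWW F=OOGW R=GWRR B=RRYB L=YBOO
After move 3 (F'): F=OWOG U=BBGR R=GWYR D=BOYG L=YWOW
After move 4 (R'): R=WRGY U=BYGR F=OBOR D=BWYG B=GROB
After move 5 (U): U=GBRY F=WROR R=GRGY B=YWOB L=OBOW
Query 1: B[1] = W
Query 2: D[0] = B
Query 3: U[2] = R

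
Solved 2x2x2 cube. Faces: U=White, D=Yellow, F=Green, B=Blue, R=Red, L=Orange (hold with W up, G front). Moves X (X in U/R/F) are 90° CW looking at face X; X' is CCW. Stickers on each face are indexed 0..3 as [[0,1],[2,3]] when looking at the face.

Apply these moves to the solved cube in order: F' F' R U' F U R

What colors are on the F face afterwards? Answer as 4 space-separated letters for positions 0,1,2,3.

After move 1 (F'): F=GGGG U=WWRR R=YRYR D=OOYY L=OWOW
After move 2 (F'): F=GGGG U=WWYY R=OROR D=WWYY L=OROR
After move 3 (R): R=OORR U=WGYG F=GWGY D=WBYB B=YBWB
After move 4 (U'): U=GGWY F=ORGY R=GWRR B=OOWB L=YBOR
After move 5 (F): F=GOYR U=GGRB R=WWYR D=RGYB L=YWOB
After move 6 (U): U=RGBG F=WWYR R=OOYR B=YWWB L=GOOB
After move 7 (R): R=YORO U=RWBR F=WGYB D=RWYY B=GWGB
Query: F face = WGYB

Answer: W G Y B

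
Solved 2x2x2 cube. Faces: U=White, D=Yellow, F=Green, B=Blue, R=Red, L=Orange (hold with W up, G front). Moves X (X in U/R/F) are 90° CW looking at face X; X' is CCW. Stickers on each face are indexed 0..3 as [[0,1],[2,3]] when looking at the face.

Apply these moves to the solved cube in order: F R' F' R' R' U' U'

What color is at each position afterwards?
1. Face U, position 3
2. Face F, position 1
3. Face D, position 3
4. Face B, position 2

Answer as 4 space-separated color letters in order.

Answer: W B W O

Derivation:
After move 1 (F): F=GGGG U=WWOO R=WRWR D=RRYY L=OYOY
After move 2 (R'): R=RRWW U=WBOB F=GWGO D=RGYG B=YBRB
After move 3 (F'): F=WOGG U=WBRW R=GRRW D=YYYG L=OBOO
After move 4 (R'): R=RWGR U=WRRY F=WBGW D=YOYG B=GBYB
After move 5 (R'): R=WRRG U=WYRG F=WRGY D=YBYW B=GBOB
After move 6 (U'): U=YGWR F=OBGY R=WRRG B=WROB L=GBOO
After move 7 (U'): U=GRYW F=GBGY R=OBRG B=WROB L=WROO
Query 1: U[3] = W
Query 2: F[1] = B
Query 3: D[3] = W
Query 4: B[2] = O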